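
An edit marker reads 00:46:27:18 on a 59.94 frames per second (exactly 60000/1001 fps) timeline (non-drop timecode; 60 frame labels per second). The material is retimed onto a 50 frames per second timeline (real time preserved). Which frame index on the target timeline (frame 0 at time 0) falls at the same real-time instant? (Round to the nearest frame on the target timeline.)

Source frame index: (0×3600 + 46×60 + 27) × 60 + 18 = 167238.
Real time: 167238 / (60000/1001) = 27900873/10000 s.
Target frame: (27900873/10000) × (50) = 27900873/200 ≈ 139504.365 → 139504.

frame 139504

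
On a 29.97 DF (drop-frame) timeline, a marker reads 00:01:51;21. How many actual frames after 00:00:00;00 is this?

Complete 10-minute blocks: 0, each 17982 frames → 0.
Remaining 1 whole minute in the current block: 1800 + 0 × 1798 = 1800 frames.
Within the current minute: 51 × 30 + 21 − 2 = 1549 (labels ;00/;01 skipped at this minute). Total = 0 + 1800 + 1549 = 3349.

3349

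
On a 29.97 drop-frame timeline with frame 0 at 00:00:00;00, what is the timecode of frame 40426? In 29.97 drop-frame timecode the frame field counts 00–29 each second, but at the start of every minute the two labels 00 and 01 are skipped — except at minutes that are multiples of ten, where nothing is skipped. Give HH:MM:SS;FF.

00:22:28;26

Ten DF minutes hold 17982 frames, so frame 40426 lies in block 2 (frames 35964–53945) with 4462 frames into that block.
The block's first minute is 1800 frames and the rest 1798 each; 4462 frames reaches minute 2, so 2 × 18 + 2 × 2 = 40 labels have been skipped so far.
Adding those back, label number 40426 + 40 = 40466 at 30 labels/s is 1348 s + 26 f = 0 h 22 min 28 s frame 26, i.e. 00:22:28;26.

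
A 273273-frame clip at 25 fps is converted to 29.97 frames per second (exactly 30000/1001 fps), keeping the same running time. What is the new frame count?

327600 frames

Target frames = source frames × (target rate / source rate) = 273273 × (30000/1001)/(25) = 273273 × 1200/1001 = 327600.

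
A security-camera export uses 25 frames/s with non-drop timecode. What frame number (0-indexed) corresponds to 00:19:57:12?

29937

Total seconds to the label: (0 × 3600 + 19 × 60 + 57) = 1197.
Frame index = 1197 × 25 + 12 = 29937.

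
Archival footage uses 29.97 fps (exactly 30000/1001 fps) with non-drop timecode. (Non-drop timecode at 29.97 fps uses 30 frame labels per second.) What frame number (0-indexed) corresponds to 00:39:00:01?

Total seconds to the label: (0 × 3600 + 39 × 60 + 0) = 2340.
Frame index = 2340 × 30 + 1 = 70201.

70201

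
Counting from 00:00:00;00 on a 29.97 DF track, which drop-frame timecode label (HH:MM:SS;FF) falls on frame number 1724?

00:00:57;14

Ten DF minutes hold 17982 frames, so frame 1724 lies in block 0 (frames 0–17981) with 1724 frames into that block.
The block's first minute is 1800 frames and the rest 1798 each; 1724 frames reaches minute 0, so 0 × 18 + 0 × 2 = 0 labels have been skipped so far.
Adding those back, label number 1724 + 0 = 1724 at 30 labels/s is 57 s + 14 f = 0 h 0 min 57 s frame 14, i.e. 00:00:57;14.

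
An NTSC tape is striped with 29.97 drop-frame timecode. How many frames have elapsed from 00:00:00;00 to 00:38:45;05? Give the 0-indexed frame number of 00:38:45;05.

69685

Complete 10-minute blocks: 3, each 17982 frames → 53946.
Remaining 8 whole minutes in the current block: 1800 + 7 × 1798 = 14386 frames.
Within the current minute: 45 × 30 + 5 − 2 = 1353 (labels ;00/;01 skipped at this minute). Total = 53946 + 14386 + 1353 = 69685.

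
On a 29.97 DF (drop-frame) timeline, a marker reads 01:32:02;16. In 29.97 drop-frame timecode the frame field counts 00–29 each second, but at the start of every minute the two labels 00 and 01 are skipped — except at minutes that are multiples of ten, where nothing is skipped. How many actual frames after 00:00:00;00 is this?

165510

As if non-drop at 30 labels/s: (1 × 3600 + 32 × 60 + 2) × 30 + 16 = 165676.
Minute boundaries passed: 92; those not divisible by 10: 92 − 9 = 83; dropped labels = 2 × 83 = 166.
Actual frame index = 165676 − 166 = 165510.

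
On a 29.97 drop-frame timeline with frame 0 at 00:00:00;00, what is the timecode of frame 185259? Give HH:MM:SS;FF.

Each 10-minute DF block holds 10 × 60 × 30 − 9 × 2 = 17982 frames. 185259 ÷ 17982 → 10 full blocks, remainder 5439.
Within the partial block the first minute is 1800 frames and each further minute 1798, so 3 further minute boundaries passed. Total skipped labels = 18 × 10 + 2 × 3 = 186.
Non-drop label index = 185259 + 186 = 185445; at 30 labels/s that is 01:43:01:15, i.e. DF 01:43:01;15.

01:43:01;15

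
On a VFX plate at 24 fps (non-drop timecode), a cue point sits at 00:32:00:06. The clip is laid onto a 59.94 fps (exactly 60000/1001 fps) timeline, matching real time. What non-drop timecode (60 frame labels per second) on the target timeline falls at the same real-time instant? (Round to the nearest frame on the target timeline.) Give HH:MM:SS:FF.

00:31:58:20

Source frame index: (0×3600 + 32×60 + 0) × 24 + 6 = 46086.
Real time: 46086 / (24) = 7681/4 s.
Target frame: (7681/4) × (60000/1001) = 115215000/1001 ≈ 115099.900 → 115100.
At 60 labels/s: frame 115100 → 00:31:58:20.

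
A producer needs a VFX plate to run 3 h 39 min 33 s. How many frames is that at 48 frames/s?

632304 frames

3 h 39 min 33 s = 13173 s.
Frames = 13173 × 48 = 632304.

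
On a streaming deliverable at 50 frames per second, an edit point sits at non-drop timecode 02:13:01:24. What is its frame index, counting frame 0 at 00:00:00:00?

frame 399074

Total seconds to the label: (2 × 3600 + 13 × 60 + 1) = 7981.
Frame index = 7981 × 50 + 24 = 399074.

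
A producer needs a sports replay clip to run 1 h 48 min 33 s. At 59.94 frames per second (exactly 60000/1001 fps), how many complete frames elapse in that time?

1 h 48 min 33 s = 6513 s.
Frames = 6513 × 60000/1001 = 30060000/77 ≈ 390389.6104.
Complete frames: 390389.

390389 frames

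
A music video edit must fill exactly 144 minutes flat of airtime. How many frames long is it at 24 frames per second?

207360 frames

144 min = 8640 s.
Frames = 8640 × 24 = 207360.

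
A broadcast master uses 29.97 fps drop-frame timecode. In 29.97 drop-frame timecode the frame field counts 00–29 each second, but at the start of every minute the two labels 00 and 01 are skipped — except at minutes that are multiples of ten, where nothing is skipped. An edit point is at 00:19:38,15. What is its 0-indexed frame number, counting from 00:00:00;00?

Complete 10-minute blocks: 1, each 17982 frames → 17982.
Remaining 9 whole minutes in the current block: 1800 + 8 × 1798 = 16184 frames.
Within the current minute: 38 × 30 + 15 − 2 = 1153 (labels ;00/;01 skipped at this minute). Total = 17982 + 16184 + 1153 = 35319.

35319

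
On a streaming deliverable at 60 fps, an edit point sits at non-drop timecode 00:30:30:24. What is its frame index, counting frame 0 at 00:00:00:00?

109824

Total seconds to the label: (0 × 3600 + 30 × 60 + 30) = 1830.
Frame index = 1830 × 60 + 24 = 109824.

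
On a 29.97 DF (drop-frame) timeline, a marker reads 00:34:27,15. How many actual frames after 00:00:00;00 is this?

Complete 10-minute blocks: 3, each 17982 frames → 53946.
Remaining 4 whole minutes in the current block: 1800 + 3 × 1798 = 7194 frames.
Within the current minute: 27 × 30 + 15 − 2 = 823 (labels ;00/;01 skipped at this minute). Total = 53946 + 7194 + 823 = 61963.

61963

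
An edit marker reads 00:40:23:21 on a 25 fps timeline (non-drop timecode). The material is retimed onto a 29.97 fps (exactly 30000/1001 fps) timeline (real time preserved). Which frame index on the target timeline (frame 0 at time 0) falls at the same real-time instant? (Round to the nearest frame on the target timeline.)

frame 72643

Source frame index: (0×3600 + 40×60 + 23) × 25 + 21 = 60596.
Real time: 60596 / (25) = 60596/25 s.
Target frame: (60596/25) × (30000/1001) = 72715200/1001 ≈ 72642.557 → 72643.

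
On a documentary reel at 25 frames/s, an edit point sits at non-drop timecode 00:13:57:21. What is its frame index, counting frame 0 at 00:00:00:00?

frame 20946

Total seconds to the label: (0 × 3600 + 13 × 60 + 57) = 837.
Frame index = 837 × 25 + 21 = 20946.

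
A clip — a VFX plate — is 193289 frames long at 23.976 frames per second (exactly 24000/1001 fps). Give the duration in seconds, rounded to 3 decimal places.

8061.762 seconds

Running time = 193289 × 1001/24000 = 193482289/24000 s ≈ 8061.762 s.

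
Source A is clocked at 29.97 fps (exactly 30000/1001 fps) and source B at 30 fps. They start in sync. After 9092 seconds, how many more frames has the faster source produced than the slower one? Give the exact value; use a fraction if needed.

A emits 30000/1001 × 9092 = 272760000/1001 frames; B emits 30 × 9092 = 272760.
Difference = 272760/1001 frames (≈ 272.4875); B is ahead of A.

272760/1001 frames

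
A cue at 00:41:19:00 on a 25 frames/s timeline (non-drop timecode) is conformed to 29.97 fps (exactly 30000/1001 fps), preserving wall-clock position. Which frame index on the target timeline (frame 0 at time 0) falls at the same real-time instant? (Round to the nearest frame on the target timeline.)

Source frame index: (0×3600 + 41×60 + 19) × 25 + 0 = 61975.
Real time: 61975 / (25) = 2479 s.
Target frame: (2479) × (30000/1001) = 74370000/1001 ≈ 74295.704 → 74296.

frame 74296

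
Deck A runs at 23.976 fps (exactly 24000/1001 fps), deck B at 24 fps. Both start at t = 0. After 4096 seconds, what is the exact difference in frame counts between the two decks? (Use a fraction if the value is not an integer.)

98304/1001 frames

A emits 24000/1001 × 4096 = 98304000/1001 frames; B emits 24 × 4096 = 98304.
Difference = 98304/1001 frames (≈ 98.2058); B is ahead of A.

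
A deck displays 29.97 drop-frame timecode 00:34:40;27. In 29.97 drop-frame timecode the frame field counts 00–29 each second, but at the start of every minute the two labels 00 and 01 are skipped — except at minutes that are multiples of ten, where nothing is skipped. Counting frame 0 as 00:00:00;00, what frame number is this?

62365

As if non-drop at 30 labels/s: (0 × 3600 + 34 × 60 + 40) × 30 + 27 = 62427.
Minute boundaries passed: 34; those not divisible by 10: 34 − 3 = 31; dropped labels = 2 × 31 = 62.
Actual frame index = 62427 − 62 = 62365.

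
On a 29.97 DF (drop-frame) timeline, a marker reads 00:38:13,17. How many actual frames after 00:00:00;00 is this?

As if non-drop at 30 labels/s: (0 × 3600 + 38 × 60 + 13) × 30 + 17 = 68807.
Minute boundaries passed: 38; those not divisible by 10: 38 − 3 = 35; dropped labels = 2 × 35 = 70.
Actual frame index = 68807 − 70 = 68737.

68737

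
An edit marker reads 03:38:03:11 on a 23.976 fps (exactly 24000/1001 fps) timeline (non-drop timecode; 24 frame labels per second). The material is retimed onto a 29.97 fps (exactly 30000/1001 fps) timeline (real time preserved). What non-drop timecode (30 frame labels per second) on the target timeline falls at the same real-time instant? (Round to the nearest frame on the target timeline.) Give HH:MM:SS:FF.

03:38:03:14

Source frame index: (3×3600 + 38×60 + 3) × 24 + 11 = 314003.
Real time: 314003 / (24000/1001) = 314317003/24000 s.
Target frame: (314317003/24000) × (30000/1001) = 1570015/4 ≈ 392503.750 → 392504.
At 30 labels/s: frame 392504 → 03:38:03:14.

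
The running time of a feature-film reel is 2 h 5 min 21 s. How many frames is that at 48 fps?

361008 frames

2 h 5 min 21 s = 7521 s.
Frames = 7521 × 48 = 361008.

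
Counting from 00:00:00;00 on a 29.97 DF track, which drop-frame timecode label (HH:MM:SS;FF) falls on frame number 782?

Each 10-minute DF block holds 10 × 60 × 30 − 9 × 2 = 17982 frames. 782 ÷ 17982 → 0 full blocks, remainder 782.
Within the partial block the first minute is 1800 frames and each further minute 1798, so 0 further minute boundaries passed. Total skipped labels = 18 × 0 + 2 × 0 = 0.
Non-drop label index = 782 + 0 = 782; at 30 labels/s that is 00:00:26:02, i.e. DF 00:00:26;02.

00:00:26;02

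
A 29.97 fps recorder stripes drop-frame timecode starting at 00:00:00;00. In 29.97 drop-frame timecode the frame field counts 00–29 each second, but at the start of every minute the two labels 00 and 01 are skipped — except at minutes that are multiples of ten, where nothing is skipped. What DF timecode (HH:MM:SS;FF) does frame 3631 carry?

00:02:01;05

Ten DF minutes hold 17982 frames, so frame 3631 lies in block 0 (frames 0–17981) with 3631 frames into that block.
The block's first minute is 1800 frames and the rest 1798 each; 3631 frames reaches minute 2, so 0 × 18 + 2 × 2 = 4 labels have been skipped so far.
Adding those back, label number 3631 + 4 = 3635 at 30 labels/s is 121 s + 5 f = 0 h 2 min 1 s frame 5, i.e. 00:02:01;05.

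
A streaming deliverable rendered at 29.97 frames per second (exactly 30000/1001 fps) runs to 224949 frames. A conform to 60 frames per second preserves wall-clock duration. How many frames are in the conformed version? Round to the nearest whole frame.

Frames at target rate = 224949 × (60) / (30000/1001) = 225173949/500 ≈ 450347.898.
Nearest whole frame: 450348.

450348 frames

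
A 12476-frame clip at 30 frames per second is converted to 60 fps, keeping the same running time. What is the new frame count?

Target frames = source frames × (target rate / source rate) = 12476 × (60)/(30) = 12476 × 2 = 24952.

24952 frames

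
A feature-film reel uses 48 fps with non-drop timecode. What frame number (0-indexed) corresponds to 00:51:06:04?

frame 147172

Total seconds to the label: (0 × 3600 + 51 × 60 + 6) = 3066.
Frame index = 3066 × 48 + 4 = 147172.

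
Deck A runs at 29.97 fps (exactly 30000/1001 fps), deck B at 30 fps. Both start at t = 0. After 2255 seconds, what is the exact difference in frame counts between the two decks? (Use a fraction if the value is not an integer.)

A emits 30000/1001 × 2255 = 6150000/91 frames; B emits 30 × 2255 = 67650.
Difference = 6150/91 frames (≈ 67.5824); B is ahead of A.

6150/91 frames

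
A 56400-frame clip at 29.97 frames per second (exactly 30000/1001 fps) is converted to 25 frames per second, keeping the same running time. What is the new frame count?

47047 frames

Target frames = source frames × (target rate / source rate) = 56400 × (25)/(30000/1001) = 56400 × 1001/1200 = 47047.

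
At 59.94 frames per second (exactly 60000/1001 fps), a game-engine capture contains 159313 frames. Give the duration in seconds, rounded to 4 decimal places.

2657.8719 seconds

Running time = 159313 × 1001/60000 = 159472313/60000 s ≈ 2657.8719 s.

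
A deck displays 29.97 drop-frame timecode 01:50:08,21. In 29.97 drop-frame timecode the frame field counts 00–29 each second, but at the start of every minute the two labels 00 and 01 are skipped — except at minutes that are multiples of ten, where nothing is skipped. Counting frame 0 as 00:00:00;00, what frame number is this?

198063

As if non-drop at 30 labels/s: (1 × 3600 + 50 × 60 + 8) × 30 + 21 = 198261.
Minute boundaries passed: 110; those not divisible by 10: 110 − 11 = 99; dropped labels = 2 × 99 = 198.
Actual frame index = 198261 − 198 = 198063.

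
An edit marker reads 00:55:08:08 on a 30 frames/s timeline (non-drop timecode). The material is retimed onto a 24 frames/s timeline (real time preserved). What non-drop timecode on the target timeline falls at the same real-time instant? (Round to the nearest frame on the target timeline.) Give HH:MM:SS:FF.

Source frame index: (0×3600 + 55×60 + 8) × 30 + 8 = 99248.
Real time: 99248 / (30) = 49624/15 s.
Target frame: (49624/15) × (24) = 396992/5 ≈ 79398.400 → 79398.
At 24 labels/s: frame 79398 → 00:55:08:06.

00:55:08:06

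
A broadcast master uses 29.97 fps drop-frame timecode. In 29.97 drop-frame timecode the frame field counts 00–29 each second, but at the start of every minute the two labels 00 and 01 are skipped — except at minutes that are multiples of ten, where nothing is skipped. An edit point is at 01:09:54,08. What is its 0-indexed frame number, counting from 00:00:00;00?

125702

As if non-drop at 30 labels/s: (1 × 3600 + 9 × 60 + 54) × 30 + 8 = 125828.
Minute boundaries passed: 69; those not divisible by 10: 69 − 6 = 63; dropped labels = 2 × 63 = 126.
Actual frame index = 125828 − 126 = 125702.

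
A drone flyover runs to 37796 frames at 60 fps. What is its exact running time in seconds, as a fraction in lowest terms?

Running time = 37796 ÷ (60) = 37796 × 1/60 = 9449/15 s.

9449/15 seconds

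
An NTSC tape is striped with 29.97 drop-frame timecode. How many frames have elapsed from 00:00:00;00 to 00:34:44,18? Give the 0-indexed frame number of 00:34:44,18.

62476

As if non-drop at 30 labels/s: (0 × 3600 + 34 × 60 + 44) × 30 + 18 = 62538.
Minute boundaries passed: 34; those not divisible by 10: 34 − 3 = 31; dropped labels = 2 × 31 = 62.
Actual frame index = 62538 − 62 = 62476.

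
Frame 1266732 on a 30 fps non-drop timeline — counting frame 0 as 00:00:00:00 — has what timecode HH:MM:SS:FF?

1266732 ÷ 30 = 42224 full seconds, remainder 12 frames.
42224 s = 11 h 43 min 44 s.
Timecode: 11:43:44:12.

11:43:44:12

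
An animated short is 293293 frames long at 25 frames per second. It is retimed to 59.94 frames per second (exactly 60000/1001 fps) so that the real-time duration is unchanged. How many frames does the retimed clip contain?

703200 frames

Target frames = source frames × (target rate / source rate) = 293293 × (60000/1001)/(25) = 293293 × 2400/1001 = 703200.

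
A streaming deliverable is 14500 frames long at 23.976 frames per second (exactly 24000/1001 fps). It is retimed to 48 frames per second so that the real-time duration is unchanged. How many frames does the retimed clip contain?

29029 frames

Target frames = source frames × (target rate / source rate) = 14500 × (48)/(24000/1001) = 14500 × 1001/500 = 29029.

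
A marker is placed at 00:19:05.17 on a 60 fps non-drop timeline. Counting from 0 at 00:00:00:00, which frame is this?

Total seconds to the label: (0 × 3600 + 19 × 60 + 5) = 1145.
Frame index = 1145 × 60 + 17 = 68717.

68717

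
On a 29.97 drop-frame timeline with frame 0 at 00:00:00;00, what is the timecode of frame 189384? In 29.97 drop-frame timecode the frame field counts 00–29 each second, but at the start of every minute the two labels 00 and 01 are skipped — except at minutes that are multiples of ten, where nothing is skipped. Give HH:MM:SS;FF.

Each 10-minute DF block holds 10 × 60 × 30 − 9 × 2 = 17982 frames. 189384 ÷ 17982 → 10 full blocks, remainder 9564.
Within the partial block the first minute is 1800 frames and each further minute 1798, so 5 further minute boundaries passed. Total skipped labels = 18 × 10 + 2 × 5 = 190.
Non-drop label index = 189384 + 190 = 189574; at 30 labels/s that is 01:45:19:04, i.e. DF 01:45:19;04.

01:45:19;04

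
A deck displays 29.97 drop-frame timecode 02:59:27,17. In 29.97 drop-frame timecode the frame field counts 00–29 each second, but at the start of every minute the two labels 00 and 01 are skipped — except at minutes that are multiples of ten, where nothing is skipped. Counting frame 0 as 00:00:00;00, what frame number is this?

322703

Complete 10-minute blocks: 17, each 17982 frames → 305694.
Remaining 9 whole minutes in the current block: 1800 + 8 × 1798 = 16184 frames.
Within the current minute: 27 × 30 + 17 − 2 = 825 (labels ;00/;01 skipped at this minute). Total = 305694 + 16184 + 825 = 322703.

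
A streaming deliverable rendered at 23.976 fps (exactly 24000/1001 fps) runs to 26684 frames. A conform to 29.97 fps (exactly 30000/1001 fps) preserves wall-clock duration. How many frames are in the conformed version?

Target frames = source frames × (target rate / source rate) = 26684 × (30000/1001)/(24000/1001) = 26684 × 5/4 = 33355.

33355 frames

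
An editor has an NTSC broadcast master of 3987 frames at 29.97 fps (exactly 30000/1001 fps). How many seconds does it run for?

Running time = 3987 / (30000/1001) = 133.0329 s.

133.0329 seconds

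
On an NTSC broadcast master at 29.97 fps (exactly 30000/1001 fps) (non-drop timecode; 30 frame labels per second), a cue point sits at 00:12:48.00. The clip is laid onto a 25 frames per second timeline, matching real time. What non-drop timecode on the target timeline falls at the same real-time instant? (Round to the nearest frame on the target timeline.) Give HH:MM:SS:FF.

00:12:48:19

Source frame index: (0×3600 + 12×60 + 48) × 30 + 0 = 23040.
Real time: 23040 / (30000/1001) = 96096/125 s.
Target frame: (96096/125) × (25) = 96096/5 ≈ 19219.200 → 19219.
At 25 labels/s: frame 19219 → 00:12:48:19.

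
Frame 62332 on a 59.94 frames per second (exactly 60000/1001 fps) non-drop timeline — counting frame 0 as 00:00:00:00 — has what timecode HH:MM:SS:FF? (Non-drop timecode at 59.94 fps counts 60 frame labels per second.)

62332 ÷ 60 = 1038 full seconds, remainder 52 frames.
1038 s = 0 h 17 min 18 s.
Timecode: 00:17:18:52.

00:17:18:52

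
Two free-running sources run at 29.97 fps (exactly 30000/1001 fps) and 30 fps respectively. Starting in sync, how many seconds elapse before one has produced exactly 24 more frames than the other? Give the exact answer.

The gap grows by |30 − 30000/1001| = 30/1001 frames per second.
Time for a 24-frame gap: 24 ÷ (30/1001) = 800.8 s.

800.8 seconds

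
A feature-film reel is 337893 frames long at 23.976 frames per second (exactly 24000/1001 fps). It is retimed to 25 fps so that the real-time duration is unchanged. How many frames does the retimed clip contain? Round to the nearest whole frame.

Frames at target rate = 337893 × (25) / (24000/1001) = 112743631/320 ≈ 352323.847.
Nearest whole frame: 352324.

352324 frames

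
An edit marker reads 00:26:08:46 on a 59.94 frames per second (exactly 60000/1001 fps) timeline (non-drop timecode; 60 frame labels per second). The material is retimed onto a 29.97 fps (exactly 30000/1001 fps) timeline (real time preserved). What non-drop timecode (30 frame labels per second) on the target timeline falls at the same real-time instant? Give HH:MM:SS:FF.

Source frame index: (0×3600 + 26×60 + 8) × 60 + 46 = 94126.
Real time: 94126 / (60000/1001) = 47110063/30000 s.
Target frame: (47110063/30000) × (30000/1001) = 47063.
At 30 labels/s: frame 47063 → 00:26:08:23.

00:26:08:23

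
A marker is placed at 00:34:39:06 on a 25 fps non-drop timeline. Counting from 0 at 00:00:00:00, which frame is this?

Total seconds to the label: (0 × 3600 + 34 × 60 + 39) = 2079.
Frame index = 2079 × 25 + 6 = 51981.

frame 51981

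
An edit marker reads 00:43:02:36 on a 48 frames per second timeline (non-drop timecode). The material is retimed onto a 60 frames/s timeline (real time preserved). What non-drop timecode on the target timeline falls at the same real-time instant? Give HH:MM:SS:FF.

00:43:02:45

Source frame index: (0×3600 + 43×60 + 2) × 48 + 36 = 123972.
Real time: 123972 / (48) = 10331/4 s.
Target frame: (10331/4) × (60) = 154965.
At 60 labels/s: frame 154965 → 00:43:02:45.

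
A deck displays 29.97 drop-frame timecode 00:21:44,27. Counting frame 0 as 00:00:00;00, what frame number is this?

As if non-drop at 30 labels/s: (0 × 3600 + 21 × 60 + 44) × 30 + 27 = 39147.
Minute boundaries passed: 21; those not divisible by 10: 21 − 2 = 19; dropped labels = 2 × 19 = 38.
Actual frame index = 39147 − 38 = 39109.

39109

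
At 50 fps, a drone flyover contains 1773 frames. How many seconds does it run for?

Running time = 1773 / (50) = 35.46 s.

35.46 seconds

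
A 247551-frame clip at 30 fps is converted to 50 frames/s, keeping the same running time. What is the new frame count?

412585 frames

Target frames = source frames × (target rate / source rate) = 247551 × (50)/(30) = 247551 × 5/3 = 412585.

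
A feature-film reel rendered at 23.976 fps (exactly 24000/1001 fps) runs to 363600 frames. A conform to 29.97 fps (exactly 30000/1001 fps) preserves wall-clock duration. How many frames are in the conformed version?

454500 frames

Target frames = source frames × (target rate / source rate) = 363600 × (30000/1001)/(24000/1001) = 363600 × 5/4 = 454500.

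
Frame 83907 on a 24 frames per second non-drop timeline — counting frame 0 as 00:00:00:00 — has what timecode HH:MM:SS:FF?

00:58:16:03

83907 ÷ 24 = 3496 full seconds, remainder 3 frames.
3496 s = 0 h 58 min 16 s.
Timecode: 00:58:16:03.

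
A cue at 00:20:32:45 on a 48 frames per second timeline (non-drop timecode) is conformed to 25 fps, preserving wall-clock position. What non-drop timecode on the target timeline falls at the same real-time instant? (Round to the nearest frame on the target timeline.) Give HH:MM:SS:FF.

00:20:32:23

Source frame index: (0×3600 + 20×60 + 32) × 48 + 45 = 59181.
Real time: 59181 / (48) = 19727/16 s.
Target frame: (19727/16) × (25) = 493175/16 ≈ 30823.438 → 30823.
At 25 labels/s: frame 30823 → 00:20:32:23.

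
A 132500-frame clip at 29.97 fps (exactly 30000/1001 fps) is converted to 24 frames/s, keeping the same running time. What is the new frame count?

106106 frames

Target frames = source frames × (target rate / source rate) = 132500 × (24)/(30000/1001) = 132500 × 1001/1250 = 106106.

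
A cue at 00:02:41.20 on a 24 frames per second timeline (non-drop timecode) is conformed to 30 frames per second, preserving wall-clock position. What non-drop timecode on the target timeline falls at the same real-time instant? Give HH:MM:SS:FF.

Source frame index: (0×3600 + 2×60 + 41) × 24 + 20 = 3884.
Real time: 3884 / (24) = 971/6 s.
Target frame: (971/6) × (30) = 4855.
At 30 labels/s: frame 4855 → 00:02:41:25.

00:02:41:25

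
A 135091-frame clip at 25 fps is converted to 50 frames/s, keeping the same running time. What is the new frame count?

270182 frames

Target frames = source frames × (target rate / source rate) = 135091 × (50)/(25) = 135091 × 2 = 270182.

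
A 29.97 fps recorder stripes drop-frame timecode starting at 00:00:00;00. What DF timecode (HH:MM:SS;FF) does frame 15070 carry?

00:08:22;26

Ten DF minutes hold 17982 frames, so frame 15070 lies in block 0 (frames 0–17981) with 15070 frames into that block.
The block's first minute is 1800 frames and the rest 1798 each; 15070 frames reaches minute 8, so 0 × 18 + 8 × 2 = 16 labels have been skipped so far.
Adding those back, label number 15070 + 16 = 15086 at 30 labels/s is 502 s + 26 f = 0 h 8 min 22 s frame 26, i.e. 00:08:22;26.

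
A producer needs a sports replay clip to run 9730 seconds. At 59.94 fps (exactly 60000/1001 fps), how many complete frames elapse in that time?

583216 frames

Frames = 9730 × 60000/1001 = 83400000/143 ≈ 583216.7832.
Complete frames: 583216.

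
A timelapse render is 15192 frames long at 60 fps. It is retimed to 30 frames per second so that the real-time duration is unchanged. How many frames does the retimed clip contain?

7596 frames

Target frames = source frames × (target rate / source rate) = 15192 × (30)/(60) = 15192 × 1/2 = 7596.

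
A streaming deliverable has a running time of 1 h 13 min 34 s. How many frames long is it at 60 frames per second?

264840 frames

1 h 13 min 34 s = 4414 s.
Frames = 4414 × 60 = 264840.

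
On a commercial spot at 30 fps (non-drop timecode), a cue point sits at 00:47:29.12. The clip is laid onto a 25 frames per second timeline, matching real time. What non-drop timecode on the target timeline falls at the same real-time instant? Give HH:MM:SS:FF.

Source frame index: (0×3600 + 47×60 + 29) × 30 + 12 = 85482.
Real time: 85482 / (30) = 14247/5 s.
Target frame: (14247/5) × (25) = 71235.
At 25 labels/s: frame 71235 → 00:47:29:10.

00:47:29:10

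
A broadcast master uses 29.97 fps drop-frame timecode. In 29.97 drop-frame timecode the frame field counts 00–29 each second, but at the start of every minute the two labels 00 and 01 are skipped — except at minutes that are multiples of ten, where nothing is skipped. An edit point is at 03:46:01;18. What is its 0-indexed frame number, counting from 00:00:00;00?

Complete 10-minute blocks: 22, each 17982 frames → 395604.
Remaining 6 whole minutes in the current block: 1800 + 5 × 1798 = 10790 frames.
Within the current minute: 1 × 30 + 18 − 2 = 46 (labels ;00/;01 skipped at this minute). Total = 395604 + 10790 + 46 = 406440.

406440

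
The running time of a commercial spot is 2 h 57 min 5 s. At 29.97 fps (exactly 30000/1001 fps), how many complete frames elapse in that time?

318431 frames

2 h 57 min 5 s = 10625 s.
Frames = 10625 × 30000/1001 = 318750000/1001 ≈ 318431.5684.
Complete frames: 318431.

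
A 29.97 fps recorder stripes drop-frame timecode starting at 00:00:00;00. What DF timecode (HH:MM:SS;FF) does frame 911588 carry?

Ten DF minutes hold 17982 frames, so frame 911588 lies in block 50 (frames 899100–917081) with 12488 frames into that block.
The block's first minute is 1800 frames and the rest 1798 each; 12488 frames reaches minute 6, so 50 × 18 + 6 × 2 = 912 labels have been skipped so far.
Adding those back, label number 911588 + 912 = 912500 at 30 labels/s is 30416 s + 20 f = 8 h 26 min 56 s frame 20, i.e. 08:26:56;20.

08:26:56;20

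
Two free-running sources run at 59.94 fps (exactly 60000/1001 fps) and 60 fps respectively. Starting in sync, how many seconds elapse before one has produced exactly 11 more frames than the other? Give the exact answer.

11011/60 seconds

The gap grows by |60 − 60000/1001| = 60/1001 frames per second.
Time for a 11-frame gap: 11 ÷ (60/1001) = 11011/60 s.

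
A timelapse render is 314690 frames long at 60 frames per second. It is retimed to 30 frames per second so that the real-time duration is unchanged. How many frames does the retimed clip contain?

157345 frames

Target frames = source frames × (target rate / source rate) = 314690 × (30)/(60) = 314690 × 1/2 = 157345.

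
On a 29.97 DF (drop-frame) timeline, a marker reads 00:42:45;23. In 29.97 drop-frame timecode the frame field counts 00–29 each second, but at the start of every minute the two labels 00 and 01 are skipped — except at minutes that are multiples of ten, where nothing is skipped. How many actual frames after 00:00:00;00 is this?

As if non-drop at 30 labels/s: (0 × 3600 + 42 × 60 + 45) × 30 + 23 = 76973.
Minute boundaries passed: 42; those not divisible by 10: 42 − 4 = 38; dropped labels = 2 × 38 = 76.
Actual frame index = 76973 − 76 = 76897.

76897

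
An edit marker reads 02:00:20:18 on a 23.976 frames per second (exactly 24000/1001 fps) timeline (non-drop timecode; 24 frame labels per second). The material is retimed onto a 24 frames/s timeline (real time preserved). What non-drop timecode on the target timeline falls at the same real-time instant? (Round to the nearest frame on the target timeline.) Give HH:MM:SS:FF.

Source frame index: (2×3600 + 0×60 + 20) × 24 + 18 = 173298.
Real time: 173298 / (24000/1001) = 28911883/4000 s.
Target frame: (28911883/4000) × (24) = 86735649/500 ≈ 173471.298 → 173471.
At 24 labels/s: frame 173471 → 02:00:27:23.

02:00:27:23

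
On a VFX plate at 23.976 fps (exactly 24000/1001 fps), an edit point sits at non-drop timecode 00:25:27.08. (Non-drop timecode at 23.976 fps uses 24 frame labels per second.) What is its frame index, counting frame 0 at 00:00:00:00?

frame 36656

Total seconds to the label: (0 × 3600 + 25 × 60 + 27) = 1527.
Frame index = 1527 × 24 + 8 = 36656.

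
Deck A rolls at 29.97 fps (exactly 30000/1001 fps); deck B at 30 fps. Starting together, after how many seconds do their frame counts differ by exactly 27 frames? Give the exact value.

900.9 seconds

The gap grows by |30 − 30000/1001| = 30/1001 frames per second.
Time for a 27-frame gap: 27 ÷ (30/1001) = 900.9 s.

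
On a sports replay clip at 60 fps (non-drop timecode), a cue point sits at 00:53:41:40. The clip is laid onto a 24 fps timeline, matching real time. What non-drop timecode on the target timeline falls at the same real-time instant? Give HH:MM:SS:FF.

00:53:41:16

Source frame index: (0×3600 + 53×60 + 41) × 60 + 40 = 193300.
Real time: 193300 / (60) = 9665/3 s.
Target frame: (9665/3) × (24) = 77320.
At 24 labels/s: frame 77320 → 00:53:41:16.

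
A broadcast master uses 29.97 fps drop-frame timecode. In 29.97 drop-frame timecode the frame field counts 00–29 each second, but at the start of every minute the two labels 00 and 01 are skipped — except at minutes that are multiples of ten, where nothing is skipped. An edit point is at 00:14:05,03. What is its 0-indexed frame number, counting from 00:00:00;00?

As if non-drop at 30 labels/s: (0 × 3600 + 14 × 60 + 5) × 30 + 3 = 25353.
Minute boundaries passed: 14; those not divisible by 10: 14 − 1 = 13; dropped labels = 2 × 13 = 26.
Actual frame index = 25353 − 26 = 25327.

25327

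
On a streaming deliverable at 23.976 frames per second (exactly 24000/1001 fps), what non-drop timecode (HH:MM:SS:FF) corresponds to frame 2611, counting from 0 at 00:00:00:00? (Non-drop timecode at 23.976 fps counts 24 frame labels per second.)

2611 ÷ 24 = 108 full seconds, remainder 19 frames.
108 s = 0 h 1 min 48 s.
Timecode: 00:01:48:19.

00:01:48:19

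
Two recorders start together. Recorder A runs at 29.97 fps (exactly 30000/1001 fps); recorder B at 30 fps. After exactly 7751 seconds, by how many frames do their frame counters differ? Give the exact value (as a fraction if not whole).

232530/1001 frames

A emits 30000/1001 × 7751 = 232530000/1001 frames; B emits 30 × 7751 = 232530.
Difference = 232530/1001 frames (≈ 232.2977); B is ahead of A.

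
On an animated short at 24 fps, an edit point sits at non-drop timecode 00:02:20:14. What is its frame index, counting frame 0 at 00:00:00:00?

Total seconds to the label: (0 × 3600 + 2 × 60 + 20) = 140.
Frame index = 140 × 24 + 14 = 3374.

frame 3374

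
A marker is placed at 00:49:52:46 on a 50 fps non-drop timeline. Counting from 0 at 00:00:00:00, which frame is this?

Total seconds to the label: (0 × 3600 + 49 × 60 + 52) = 2992.
Frame index = 2992 × 50 + 46 = 149646.

frame 149646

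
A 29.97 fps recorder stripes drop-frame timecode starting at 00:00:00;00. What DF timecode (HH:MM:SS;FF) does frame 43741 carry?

00:24:19;15

Ten DF minutes hold 17982 frames, so frame 43741 lies in block 2 (frames 35964–53945) with 7777 frames into that block.
The block's first minute is 1800 frames and the rest 1798 each; 7777 frames reaches minute 4, so 2 × 18 + 4 × 2 = 44 labels have been skipped so far.
Adding those back, label number 43741 + 44 = 43785 at 30 labels/s is 1459 s + 15 f = 0 h 24 min 19 s frame 15, i.e. 00:24:19;15.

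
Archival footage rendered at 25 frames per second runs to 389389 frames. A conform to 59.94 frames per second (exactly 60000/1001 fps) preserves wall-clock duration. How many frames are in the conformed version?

Target frames = source frames × (target rate / source rate) = 389389 × (60000/1001)/(25) = 389389 × 2400/1001 = 933600.

933600 frames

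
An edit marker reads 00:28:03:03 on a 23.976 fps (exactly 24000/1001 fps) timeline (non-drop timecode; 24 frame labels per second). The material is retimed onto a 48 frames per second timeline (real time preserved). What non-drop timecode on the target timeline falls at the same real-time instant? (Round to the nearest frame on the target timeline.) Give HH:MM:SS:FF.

Source frame index: (0×3600 + 28×60 + 3) × 24 + 3 = 40395.
Real time: 40395 / (24000/1001) = 2695693/1600 s.
Target frame: (2695693/1600) × (48) = 8087079/100 ≈ 80870.790 → 80871.
At 48 labels/s: frame 80871 → 00:28:04:39.

00:28:04:39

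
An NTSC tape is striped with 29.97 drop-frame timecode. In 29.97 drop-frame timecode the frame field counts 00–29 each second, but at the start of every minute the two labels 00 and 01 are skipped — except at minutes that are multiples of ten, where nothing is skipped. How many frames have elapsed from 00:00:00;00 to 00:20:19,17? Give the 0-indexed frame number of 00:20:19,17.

36551

Complete 10-minute blocks: 2, each 17982 frames → 35964.
Remaining 0 whole minutes in the current block: 0 frames.
Within the current minute: 19 × 30 + 17 = 587. Total = 35964 + 0 + 587 = 36551.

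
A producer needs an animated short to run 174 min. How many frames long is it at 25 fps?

261000 frames

174 min = 10440 s.
Frames = 10440 × 25 = 261000.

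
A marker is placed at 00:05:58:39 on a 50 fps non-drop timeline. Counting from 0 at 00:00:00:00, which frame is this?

Total seconds to the label: (0 × 3600 + 5 × 60 + 58) = 358.
Frame index = 358 × 50 + 39 = 17939.

frame 17939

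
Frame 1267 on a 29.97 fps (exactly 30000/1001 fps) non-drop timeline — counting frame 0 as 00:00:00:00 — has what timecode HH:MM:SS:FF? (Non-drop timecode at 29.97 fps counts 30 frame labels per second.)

00:00:42:07

1267 ÷ 30 = 42 full seconds, remainder 7 frames.
42 s = 0 h 0 min 42 s.
Timecode: 00:00:42:07.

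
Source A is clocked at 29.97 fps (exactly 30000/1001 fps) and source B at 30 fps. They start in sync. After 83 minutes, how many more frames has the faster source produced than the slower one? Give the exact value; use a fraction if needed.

83 min = 4980 s.
A emits 30000/1001 × 4980 = 149400000/1001 frames; B emits 30 × 4980 = 149400.
Difference = 149400/1001 frames (≈ 149.2507); B is ahead of A.

149400/1001 frames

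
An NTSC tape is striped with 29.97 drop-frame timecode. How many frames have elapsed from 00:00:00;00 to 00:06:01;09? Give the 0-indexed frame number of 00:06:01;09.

As if non-drop at 30 labels/s: (0 × 3600 + 6 × 60 + 1) × 30 + 9 = 10839.
Minute boundaries passed: 6; those not divisible by 10: 6 − 0 = 6; dropped labels = 2 × 6 = 12.
Actual frame index = 10839 − 12 = 10827.

10827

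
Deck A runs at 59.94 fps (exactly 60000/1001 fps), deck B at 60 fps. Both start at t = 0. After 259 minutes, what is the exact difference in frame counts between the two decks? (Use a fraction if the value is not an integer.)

259 min = 15540 s.
A emits 60000/1001 × 15540 = 133200000/143 frames; B emits 60 × 15540 = 932400.
Difference = 133200/143 frames (≈ 931.4685); B is ahead of A.

133200/143 frames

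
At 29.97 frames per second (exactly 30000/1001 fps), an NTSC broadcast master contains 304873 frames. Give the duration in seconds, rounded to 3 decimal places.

Running time = 304873 × 1001/30000 = 305177873/30000 s ≈ 10172.596 s.

10172.596 seconds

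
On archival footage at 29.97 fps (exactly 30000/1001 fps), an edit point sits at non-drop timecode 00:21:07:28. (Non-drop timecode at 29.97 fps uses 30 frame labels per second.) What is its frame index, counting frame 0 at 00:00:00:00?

38038

Total seconds to the label: (0 × 3600 + 21 × 60 + 7) = 1267.
Frame index = 1267 × 30 + 28 = 38038.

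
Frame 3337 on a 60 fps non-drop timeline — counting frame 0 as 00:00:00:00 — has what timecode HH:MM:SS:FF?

3337 ÷ 60 = 55 full seconds, remainder 37 frames.
55 s = 0 h 0 min 55 s.
Timecode: 00:00:55:37.

00:00:55:37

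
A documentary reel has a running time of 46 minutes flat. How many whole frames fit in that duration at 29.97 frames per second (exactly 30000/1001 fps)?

82717 frames

46 min = 2760 s.
Frames = 2760 × 30000/1001 = 82800000/1001 ≈ 82717.2827.
Complete frames: 82717.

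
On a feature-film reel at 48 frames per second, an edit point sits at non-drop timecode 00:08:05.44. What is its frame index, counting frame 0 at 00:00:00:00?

Total seconds to the label: (0 × 3600 + 8 × 60 + 5) = 485.
Frame index = 485 × 48 + 44 = 23324.

23324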